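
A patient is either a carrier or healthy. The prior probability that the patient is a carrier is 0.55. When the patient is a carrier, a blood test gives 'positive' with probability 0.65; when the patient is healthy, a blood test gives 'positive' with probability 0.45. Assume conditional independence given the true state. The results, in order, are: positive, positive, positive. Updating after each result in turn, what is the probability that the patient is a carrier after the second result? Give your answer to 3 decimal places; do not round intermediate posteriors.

After 'positive': P(carrier) = 0.65·0.5500 / (0.65·0.5500 + 0.45·0.4500) ≈ 0.6384
After 'positive': P(carrier) = 0.65·0.6384 / (0.65·0.6384 + 0.45·0.3616) ≈ 0.7183

0.718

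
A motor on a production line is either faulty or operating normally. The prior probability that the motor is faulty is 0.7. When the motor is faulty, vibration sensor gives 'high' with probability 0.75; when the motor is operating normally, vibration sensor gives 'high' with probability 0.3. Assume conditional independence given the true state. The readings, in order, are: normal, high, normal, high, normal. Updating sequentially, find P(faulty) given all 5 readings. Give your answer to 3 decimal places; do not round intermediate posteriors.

Each posterior becomes the prior for the next update.
After 'normal': P(faulty) = 0.25·0.7000 / (0.25·0.7000 + 0.7·0.3000) ≈ 0.4545
After 'high': P(faulty) = 0.75·0.4545 / (0.75·0.4545 + 0.3·0.5455) ≈ 0.6757
After 'normal': P(faulty) = 0.25·0.6757 / (0.25·0.6757 + 0.7·0.3243) ≈ 0.4266
After 'high': P(faulty) = 0.75·0.4266 / (0.75·0.4266 + 0.3·0.5734) ≈ 0.6504
After 'normal': P(faulty) = 0.25·0.6504 / (0.25·0.6504 + 0.7·0.3496) ≈ 0.3992

0.399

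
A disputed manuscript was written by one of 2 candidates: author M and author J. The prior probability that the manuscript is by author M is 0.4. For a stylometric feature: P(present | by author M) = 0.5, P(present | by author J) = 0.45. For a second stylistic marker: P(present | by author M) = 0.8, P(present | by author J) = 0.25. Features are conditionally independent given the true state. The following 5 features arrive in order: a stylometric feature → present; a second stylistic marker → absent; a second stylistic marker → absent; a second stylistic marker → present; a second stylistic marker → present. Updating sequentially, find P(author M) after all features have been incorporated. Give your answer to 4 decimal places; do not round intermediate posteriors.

After a stylometric feature='present': P(author M) = 0.5·0.4000 / (0.5·0.4000 + 0.45·0.6000) ≈ 0.4255
After a second stylistic marker='absent': P(author M) = 0.2·0.4255 / (0.2·0.4255 + 0.75·0.5745) ≈ 0.1649
After a second stylistic marker='absent': P(author M) = 0.2·0.1649 / (0.2·0.1649 + 0.75·0.8351) ≈ 0.0500
After a second stylistic marker='present': P(author M) = 0.8·0.0500 / (0.8·0.0500 + 0.25·0.9500) ≈ 0.1442
After a second stylistic marker='present': P(author M) = 0.8·0.1442 / (0.8·0.1442 + 0.25·0.8558) ≈ 0.3504

0.3504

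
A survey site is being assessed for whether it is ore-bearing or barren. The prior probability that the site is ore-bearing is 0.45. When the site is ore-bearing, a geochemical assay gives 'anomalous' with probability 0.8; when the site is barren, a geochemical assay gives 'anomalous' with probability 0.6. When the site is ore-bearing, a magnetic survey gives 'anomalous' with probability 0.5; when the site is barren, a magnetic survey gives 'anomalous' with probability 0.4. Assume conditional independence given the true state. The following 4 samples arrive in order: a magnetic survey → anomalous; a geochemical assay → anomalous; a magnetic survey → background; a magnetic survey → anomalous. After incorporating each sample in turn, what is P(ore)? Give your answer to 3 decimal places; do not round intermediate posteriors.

0.587

After a magnetic survey='anomalous': P(ore) = 0.5·0.4500 / (0.5·0.4500 + 0.4·0.5500) ≈ 0.5056
After a geochemical assay='anomalous': P(ore) = 0.8·0.5056 / (0.8·0.5056 + 0.6·0.4944) ≈ 0.5769
After a magnetic survey='background': P(ore) = 0.5·0.5769 / (0.5·0.5769 + 0.6·0.4231) ≈ 0.5319
After a magnetic survey='anomalous': P(ore) = 0.5·0.5319 / (0.5·0.5319 + 0.4·0.4681) ≈ 0.5869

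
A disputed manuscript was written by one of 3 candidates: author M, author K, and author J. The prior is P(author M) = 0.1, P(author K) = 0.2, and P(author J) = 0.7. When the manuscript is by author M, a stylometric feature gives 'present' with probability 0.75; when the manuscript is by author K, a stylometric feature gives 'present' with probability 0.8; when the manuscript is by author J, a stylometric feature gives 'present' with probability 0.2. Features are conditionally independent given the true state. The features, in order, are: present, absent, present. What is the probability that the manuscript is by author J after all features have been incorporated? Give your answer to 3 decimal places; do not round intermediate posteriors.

After 'present': normaliser = 0.75·0.1000 + 0.8·0.2000 + 0.2·0.7000; P(author M) ≈ 0.2000, P(author K) ≈ 0.4267, P(author J) ≈ 0.3733
After 'absent': normaliser = 0.25·0.2000 + 0.2·0.4267 + 0.8·0.3733; P(author M) ≈ 0.1152, P(author K) ≈ 0.1966, P(author J) ≈ 0.6882
After 'present': normaliser = 0.75·0.1152 + 0.8·0.1966 + 0.2·0.6882; P(author M) ≈ 0.2266, P(author K) ≈ 0.4125, P(author J) ≈ 0.3609

0.361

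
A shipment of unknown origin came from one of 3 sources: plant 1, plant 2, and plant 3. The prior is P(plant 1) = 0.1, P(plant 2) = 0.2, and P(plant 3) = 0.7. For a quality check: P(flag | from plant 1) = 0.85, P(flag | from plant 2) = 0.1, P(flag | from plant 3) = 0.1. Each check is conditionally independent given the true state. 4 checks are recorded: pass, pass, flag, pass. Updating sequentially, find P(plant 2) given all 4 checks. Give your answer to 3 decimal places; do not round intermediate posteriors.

Each posterior becomes the prior for the next update.
After 'pass': normaliser = 0.15·0.1000 + 0.9·0.2000 + 0.9·0.7000; P(plant 1) ≈ 0.0182, P(plant 2) ≈ 0.2182, P(plant 3) ≈ 0.7636
After 'pass': normaliser = 0.15·0.0182 + 0.9·0.2182 + 0.9·0.7636; P(plant 1) ≈ 0.0031, P(plant 2) ≈ 0.2215, P(plant 3) ≈ 0.7754
After 'flag': normaliser = 0.85·0.0031 + 0.1·0.2215 + 0.1·0.7754; P(plant 1) ≈ 0.0256, P(plant 2) ≈ 0.2165, P(plant 3) ≈ 0.7579
After 'pass': normaliser = 0.15·0.0256 + 0.9·0.2165 + 0.9·0.7579; P(plant 1) ≈ 0.0044, P(plant 2) ≈ 0.2213, P(plant 3) ≈ 0.7744

0.221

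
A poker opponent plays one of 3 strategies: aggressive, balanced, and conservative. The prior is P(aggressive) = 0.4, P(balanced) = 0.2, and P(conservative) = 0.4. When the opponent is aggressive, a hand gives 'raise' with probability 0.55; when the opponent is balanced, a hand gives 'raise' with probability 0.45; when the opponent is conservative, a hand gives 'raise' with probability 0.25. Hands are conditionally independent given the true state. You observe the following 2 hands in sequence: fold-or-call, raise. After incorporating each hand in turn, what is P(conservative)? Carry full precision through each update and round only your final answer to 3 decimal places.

After 'fold-or-call': normaliser = 0.45·0.4000 + 0.55·0.2000 + 0.75·0.4000; P(aggressive) ≈ 0.3051, P(balanced) ≈ 0.1864, P(conservative) ≈ 0.5085
After 'raise': normaliser = 0.55·0.3051 + 0.45·0.1864 + 0.25·0.5085; P(aggressive) ≈ 0.4430, P(balanced) ≈ 0.2215, P(conservative) ≈ 0.3356

0.336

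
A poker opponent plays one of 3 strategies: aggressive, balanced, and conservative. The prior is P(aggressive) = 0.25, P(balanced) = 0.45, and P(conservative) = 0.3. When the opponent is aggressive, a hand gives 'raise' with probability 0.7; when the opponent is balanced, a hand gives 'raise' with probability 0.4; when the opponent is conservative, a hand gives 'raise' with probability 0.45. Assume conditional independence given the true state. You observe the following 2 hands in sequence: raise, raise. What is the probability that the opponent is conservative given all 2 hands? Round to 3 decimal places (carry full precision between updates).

After 'raise': normaliser = 0.7·0.2500 + 0.4·0.4500 + 0.45·0.3000; P(aggressive) ≈ 0.3571, P(balanced) ≈ 0.3673, P(conservative) ≈ 0.2755
After 'raise': normaliser = 0.7·0.3571 + 0.4·0.3673 + 0.45·0.2755; P(aggressive) ≈ 0.4799, P(balanced) ≈ 0.2821, P(conservative) ≈ 0.2380

0.238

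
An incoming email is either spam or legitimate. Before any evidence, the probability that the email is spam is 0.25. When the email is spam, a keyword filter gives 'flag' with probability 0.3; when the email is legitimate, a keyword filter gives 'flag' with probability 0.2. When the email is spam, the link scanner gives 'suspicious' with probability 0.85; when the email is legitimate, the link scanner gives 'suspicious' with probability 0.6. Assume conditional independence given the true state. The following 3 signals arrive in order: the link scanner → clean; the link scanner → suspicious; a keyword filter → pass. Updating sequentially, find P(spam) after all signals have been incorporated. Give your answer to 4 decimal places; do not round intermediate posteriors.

0.1342

After the link scanner='clean': P(spam) = 0.15·0.2500 / (0.15·0.2500 + 0.4·0.7500) ≈ 0.1111
After the link scanner='suspicious': P(spam) = 0.85·0.1111 / (0.85·0.1111 + 0.6·0.8889) ≈ 0.1504
After a keyword filter='pass': P(spam) = 0.7·0.1504 / (0.7·0.1504 + 0.8·0.8496) ≈ 0.1342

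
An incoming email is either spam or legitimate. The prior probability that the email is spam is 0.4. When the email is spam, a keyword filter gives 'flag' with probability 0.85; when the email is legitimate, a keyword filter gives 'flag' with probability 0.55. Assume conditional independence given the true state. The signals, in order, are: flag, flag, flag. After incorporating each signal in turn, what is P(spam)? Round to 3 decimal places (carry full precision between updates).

0.711

Each posterior becomes the prior for the next update.
After 'flag': P(spam) = 0.85·0.4000 / (0.85·0.4000 + 0.55·0.6000) ≈ 0.5075
After 'flag': P(spam) = 0.85·0.5075 / (0.85·0.5075 + 0.55·0.4925) ≈ 0.6142
After 'flag': P(spam) = 0.85·0.6142 / (0.85·0.6142 + 0.55·0.3858) ≈ 0.7111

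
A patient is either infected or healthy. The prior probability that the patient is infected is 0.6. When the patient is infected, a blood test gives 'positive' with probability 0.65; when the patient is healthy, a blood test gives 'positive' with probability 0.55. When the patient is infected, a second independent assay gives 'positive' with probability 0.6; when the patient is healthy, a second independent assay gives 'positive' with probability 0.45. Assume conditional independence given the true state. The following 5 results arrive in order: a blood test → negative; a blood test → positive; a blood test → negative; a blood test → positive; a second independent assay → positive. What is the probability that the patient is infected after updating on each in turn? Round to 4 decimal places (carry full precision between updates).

0.6282

After a blood test='negative': P(infected) = 0.35·0.6000 / (0.35·0.6000 + 0.45·0.4000) ≈ 0.5385
After a blood test='positive': P(infected) = 0.65·0.5385 / (0.65·0.5385 + 0.55·0.4615) ≈ 0.5796
After a blood test='negative': P(infected) = 0.35·0.5796 / (0.35·0.5796 + 0.45·0.4204) ≈ 0.5175
After a blood test='positive': P(infected) = 0.65·0.5175 / (0.65·0.5175 + 0.55·0.4825) ≈ 0.5590
After a second independent assay='positive': P(infected) = 0.6·0.5590 / (0.6·0.5590 + 0.45·0.4410) ≈ 0.6282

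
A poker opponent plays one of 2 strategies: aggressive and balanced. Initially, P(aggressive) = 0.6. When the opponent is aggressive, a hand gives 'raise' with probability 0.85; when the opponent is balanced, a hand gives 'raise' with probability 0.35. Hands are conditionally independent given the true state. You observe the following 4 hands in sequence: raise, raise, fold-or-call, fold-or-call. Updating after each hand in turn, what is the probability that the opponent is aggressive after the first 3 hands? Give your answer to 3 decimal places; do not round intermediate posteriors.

0.671

After 'raise': P(aggressive) = 0.85·0.6000 / (0.85·0.6000 + 0.35·0.4000) ≈ 0.7846
After 'raise': P(aggressive) = 0.85·0.7846 / (0.85·0.7846 + 0.35·0.2154) ≈ 0.8984
After 'fold-or-call': P(aggressive) = 0.15·0.8984 / (0.15·0.8984 + 0.65·0.1016) ≈ 0.6712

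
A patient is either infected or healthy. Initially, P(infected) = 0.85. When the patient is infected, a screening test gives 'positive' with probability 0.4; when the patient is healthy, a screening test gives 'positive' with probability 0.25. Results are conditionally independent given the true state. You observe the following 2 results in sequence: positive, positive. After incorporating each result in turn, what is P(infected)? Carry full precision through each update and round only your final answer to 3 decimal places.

0.936

Apply Bayes' rule sequentially, carrying P(infected) forward.
After 'positive': P(infected) = 0.4·0.8500 / (0.4·0.8500 + 0.25·0.1500) ≈ 0.9007
After 'positive': P(infected) = 0.4·0.9007 / (0.4·0.9007 + 0.25·0.0993) ≈ 0.9355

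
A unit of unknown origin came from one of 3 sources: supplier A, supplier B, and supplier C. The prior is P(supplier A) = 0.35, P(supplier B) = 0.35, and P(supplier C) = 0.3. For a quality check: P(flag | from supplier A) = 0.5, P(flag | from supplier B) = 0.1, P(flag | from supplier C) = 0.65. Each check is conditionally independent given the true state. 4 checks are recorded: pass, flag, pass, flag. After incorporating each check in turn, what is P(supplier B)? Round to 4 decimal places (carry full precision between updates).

0.0705

After 'pass': normaliser = 0.5·0.3500 + 0.9·0.3500 + 0.35·0.3000; P(supplier A) ≈ 0.2941, P(supplier B) ≈ 0.5294, P(supplier C) ≈ 0.1765
After 'flag': normaliser = 0.5·0.2941 + 0.1·0.5294 + 0.65·0.1765; P(supplier A) ≈ 0.4673, P(supplier B) ≈ 0.1682, P(supplier C) ≈ 0.3645
After 'pass': normaliser = 0.5·0.4673 + 0.9·0.1682 + 0.35·0.3645; P(supplier A) ≈ 0.4558, P(supplier B) ≈ 0.2954, P(supplier C) ≈ 0.2489
After 'flag': normaliser = 0.5·0.4558 + 0.1·0.2954 + 0.65·0.2489; P(supplier A) ≈ 0.5437, P(supplier B) ≈ 0.0705, P(supplier C) ≈ 0.3859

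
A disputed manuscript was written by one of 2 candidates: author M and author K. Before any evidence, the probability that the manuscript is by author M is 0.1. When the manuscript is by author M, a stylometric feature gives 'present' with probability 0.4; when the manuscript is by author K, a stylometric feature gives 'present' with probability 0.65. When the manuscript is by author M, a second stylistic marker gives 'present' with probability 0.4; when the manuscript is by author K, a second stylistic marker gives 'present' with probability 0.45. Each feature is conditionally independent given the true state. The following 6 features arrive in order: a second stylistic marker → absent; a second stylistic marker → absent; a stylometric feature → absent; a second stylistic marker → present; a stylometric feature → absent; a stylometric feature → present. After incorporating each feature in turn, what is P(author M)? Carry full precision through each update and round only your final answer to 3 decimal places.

0.175

After a second stylistic marker='absent': P(author M) = 0.6·0.1000 / (0.6·0.1000 + 0.55·0.9000) ≈ 0.1081
After a second stylistic marker='absent': P(author M) = 0.6·0.1081 / (0.6·0.1081 + 0.55·0.8919) ≈ 0.1168
After a stylometric feature='absent': P(author M) = 0.6·0.1168 / (0.6·0.1168 + 0.35·0.8832) ≈ 0.1848
After a second stylistic marker='present': P(author M) = 0.4·0.1848 / (0.4·0.1848 + 0.45·0.8152) ≈ 0.1677
After a stylometric feature='absent': P(author M) = 0.6·0.1677 / (0.6·0.1677 + 0.35·0.8323) ≈ 0.2567
After a stylometric feature='present': P(author M) = 0.4·0.2567 / (0.4·0.2567 + 0.65·0.7433) ≈ 0.1753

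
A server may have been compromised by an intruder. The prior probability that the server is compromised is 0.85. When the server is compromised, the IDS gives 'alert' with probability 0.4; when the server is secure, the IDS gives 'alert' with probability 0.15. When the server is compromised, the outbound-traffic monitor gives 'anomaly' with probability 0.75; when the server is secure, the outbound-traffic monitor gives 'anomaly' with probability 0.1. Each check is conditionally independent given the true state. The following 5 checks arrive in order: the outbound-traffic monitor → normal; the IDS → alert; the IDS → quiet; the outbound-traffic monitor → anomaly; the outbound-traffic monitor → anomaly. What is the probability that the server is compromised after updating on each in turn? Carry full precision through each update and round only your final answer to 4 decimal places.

0.9940

After the outbound-traffic monitor='normal': P(compromised) = 0.25·0.8500 / (0.25·0.8500 + 0.9·0.1500) ≈ 0.6115
After the IDS='alert': P(compromised) = 0.4·0.6115 / (0.4·0.6115 + 0.15·0.3885) ≈ 0.8076
After the IDS='quiet': P(compromised) = 0.6·0.8076 / (0.6·0.8076 + 0.85·0.1924) ≈ 0.7477
After the outbound-traffic monitor='anomaly': P(compromised) = 0.75·0.7477 / (0.75·0.7477 + 0.1·0.2523) ≈ 0.9569
After the outbound-traffic monitor='anomaly': P(compromised) = 0.75·0.9569 / (0.75·0.9569 + 0.1·0.0431) ≈ 0.9940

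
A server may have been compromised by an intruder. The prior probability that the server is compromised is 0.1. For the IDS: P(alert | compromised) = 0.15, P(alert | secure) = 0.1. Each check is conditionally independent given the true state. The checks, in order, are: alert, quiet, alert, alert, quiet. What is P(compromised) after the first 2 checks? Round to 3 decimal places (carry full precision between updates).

0.136

After 'alert': P(compromised) = 0.15·0.1000 / (0.15·0.1000 + 0.1·0.9000) ≈ 0.1429
After 'quiet': P(compromised) = 0.85·0.1429 / (0.85·0.1429 + 0.9·0.8571) ≈ 0.1360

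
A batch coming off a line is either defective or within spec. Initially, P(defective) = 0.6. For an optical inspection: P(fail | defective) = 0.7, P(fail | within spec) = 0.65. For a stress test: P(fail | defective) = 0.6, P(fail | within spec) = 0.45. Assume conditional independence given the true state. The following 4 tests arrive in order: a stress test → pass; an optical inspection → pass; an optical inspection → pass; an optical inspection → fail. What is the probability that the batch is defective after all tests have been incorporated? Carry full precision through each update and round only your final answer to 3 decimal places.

0.463

Each posterior becomes the prior for the next update.
After a stress test='pass': P(defective) = 0.4·0.6000 / (0.4·0.6000 + 0.55·0.4000) ≈ 0.5217
After an optical inspection='pass': P(defective) = 0.3·0.5217 / (0.3·0.5217 + 0.35·0.4783) ≈ 0.4832
After an optical inspection='pass': P(defective) = 0.3·0.4832 / (0.3·0.4832 + 0.35·0.5168) ≈ 0.4449
After an optical inspection='fail': P(defective) = 0.7·0.4449 / (0.7·0.4449 + 0.65·0.5551) ≈ 0.4633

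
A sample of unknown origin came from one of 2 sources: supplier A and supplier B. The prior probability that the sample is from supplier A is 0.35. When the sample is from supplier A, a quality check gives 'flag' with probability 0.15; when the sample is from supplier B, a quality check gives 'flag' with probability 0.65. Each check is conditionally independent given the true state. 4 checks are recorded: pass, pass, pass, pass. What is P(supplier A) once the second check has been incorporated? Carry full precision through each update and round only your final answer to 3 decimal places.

0.761

Apply Bayes' rule sequentially, carrying P(supplier A) forward.
After 'pass': P(supplier A) = 0.85·0.3500 / (0.85·0.3500 + 0.35·0.6500) ≈ 0.5667
After 'pass': P(supplier A) = 0.85·0.5667 / (0.85·0.5667 + 0.35·0.4333) ≈ 0.7605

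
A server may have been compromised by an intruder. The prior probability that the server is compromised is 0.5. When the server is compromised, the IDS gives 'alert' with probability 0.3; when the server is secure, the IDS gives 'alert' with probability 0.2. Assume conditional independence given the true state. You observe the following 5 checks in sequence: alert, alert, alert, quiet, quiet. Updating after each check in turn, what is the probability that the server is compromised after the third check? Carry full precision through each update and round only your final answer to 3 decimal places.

0.771

After 'alert': P(compromised) = 0.3·0.5000 / (0.3·0.5000 + 0.2·0.5000) ≈ 0.6000
After 'alert': P(compromised) = 0.3·0.6000 / (0.3·0.6000 + 0.2·0.4000) ≈ 0.6923
After 'alert': P(compromised) = 0.3·0.6923 / (0.3·0.6923 + 0.2·0.3077) ≈ 0.7714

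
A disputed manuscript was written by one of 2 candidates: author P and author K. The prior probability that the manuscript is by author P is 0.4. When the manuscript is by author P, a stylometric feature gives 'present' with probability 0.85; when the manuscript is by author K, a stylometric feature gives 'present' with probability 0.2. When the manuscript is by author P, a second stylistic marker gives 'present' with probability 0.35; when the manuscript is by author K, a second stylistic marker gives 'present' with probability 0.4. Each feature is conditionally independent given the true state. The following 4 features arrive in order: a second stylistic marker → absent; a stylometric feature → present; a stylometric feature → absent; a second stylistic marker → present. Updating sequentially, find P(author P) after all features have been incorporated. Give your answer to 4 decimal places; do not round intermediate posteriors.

After a second stylistic marker='absent': P(author P) = 0.65·0.4000 / (0.65·0.4000 + 0.6·0.6000) ≈ 0.4194
After a stylometric feature='present': P(author P) = 0.85·0.4194 / (0.85·0.4194 + 0.2·0.5806) ≈ 0.7543
After a stylometric feature='absent': P(author P) = 0.15·0.7543 / (0.15·0.7543 + 0.8·0.2457) ≈ 0.3653
After a second stylistic marker='present': P(author P) = 0.35·0.3653 / (0.35·0.3653 + 0.4·0.6347) ≈ 0.3349

0.3349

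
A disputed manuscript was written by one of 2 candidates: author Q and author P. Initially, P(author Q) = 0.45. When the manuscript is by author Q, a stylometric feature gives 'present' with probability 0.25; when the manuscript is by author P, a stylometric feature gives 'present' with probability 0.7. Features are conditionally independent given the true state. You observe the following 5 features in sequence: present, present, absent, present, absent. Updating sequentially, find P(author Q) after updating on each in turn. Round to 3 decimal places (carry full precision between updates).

After 'present': P(author Q) = 0.25·0.4500 / (0.25·0.4500 + 0.7·0.5500) ≈ 0.2261
After 'present': P(author Q) = 0.25·0.2261 / (0.25·0.2261 + 0.7·0.7739) ≈ 0.0945
After 'absent': P(author Q) = 0.75·0.0945 / (0.75·0.0945 + 0.3·0.9055) ≈ 0.2069
After 'present': P(author Q) = 0.25·0.2069 / (0.25·0.2069 + 0.7·0.7931) ≈ 0.0852
After 'absent': P(author Q) = 0.75·0.0852 / (0.75·0.0852 + 0.3·0.9148) ≈ 0.1889

0.189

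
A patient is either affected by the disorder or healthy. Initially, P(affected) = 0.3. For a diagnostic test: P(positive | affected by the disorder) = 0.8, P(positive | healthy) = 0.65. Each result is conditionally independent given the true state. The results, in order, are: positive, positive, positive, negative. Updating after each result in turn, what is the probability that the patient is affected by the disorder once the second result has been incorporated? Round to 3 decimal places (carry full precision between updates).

0.394

Each posterior becomes the prior for the next update.
After 'positive': P(affected) = 0.8·0.3000 / (0.8·0.3000 + 0.65·0.7000) ≈ 0.3453
After 'positive': P(affected) = 0.8·0.3453 / (0.8·0.3453 + 0.65·0.6547) ≈ 0.3936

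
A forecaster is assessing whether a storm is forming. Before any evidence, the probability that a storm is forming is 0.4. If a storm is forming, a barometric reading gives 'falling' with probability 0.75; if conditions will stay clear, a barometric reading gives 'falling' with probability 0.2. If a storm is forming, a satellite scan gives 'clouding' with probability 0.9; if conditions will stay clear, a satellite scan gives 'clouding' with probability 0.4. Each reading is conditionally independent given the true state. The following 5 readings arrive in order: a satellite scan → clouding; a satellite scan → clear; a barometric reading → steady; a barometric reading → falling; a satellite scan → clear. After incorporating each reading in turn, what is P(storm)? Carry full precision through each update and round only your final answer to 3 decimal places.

After a satellite scan='clouding': P(storm) = 0.9·0.4000 / (0.9·0.4000 + 0.4·0.6000) ≈ 0.6000
After a satellite scan='clear': P(storm) = 0.1·0.6000 / (0.1·0.6000 + 0.6·0.4000) ≈ 0.2000
After a barometric reading='steady': P(storm) = 0.25·0.2000 / (0.25·0.2000 + 0.8·0.8000) ≈ 0.0725
After a barometric reading='falling': P(storm) = 0.75·0.0725 / (0.75·0.0725 + 0.2·0.9275) ≈ 0.2266
After a satellite scan='clear': P(storm) = 0.1·0.2266 / (0.1·0.2266 + 0.6·0.7734) ≈ 0.0466

0.047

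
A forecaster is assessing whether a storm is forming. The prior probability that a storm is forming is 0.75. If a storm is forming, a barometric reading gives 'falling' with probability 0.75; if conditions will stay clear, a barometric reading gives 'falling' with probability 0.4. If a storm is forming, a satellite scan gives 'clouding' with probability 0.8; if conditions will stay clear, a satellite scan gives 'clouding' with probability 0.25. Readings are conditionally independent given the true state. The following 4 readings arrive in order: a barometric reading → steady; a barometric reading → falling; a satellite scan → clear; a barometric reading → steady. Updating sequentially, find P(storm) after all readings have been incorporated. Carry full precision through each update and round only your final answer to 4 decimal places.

After a barometric reading='steady': P(storm) = 0.25·0.7500 / (0.25·0.7500 + 0.6·0.2500) ≈ 0.5556
After a barometric reading='falling': P(storm) = 0.75·0.5556 / (0.75·0.5556 + 0.4·0.4444) ≈ 0.7009
After a satellite scan='clear': P(storm) = 0.2·0.7009 / (0.2·0.7009 + 0.75·0.2991) ≈ 0.3846
After a barometric reading='steady': P(storm) = 0.25·0.3846 / (0.25·0.3846 + 0.6·0.6154) ≈ 0.2066

0.2066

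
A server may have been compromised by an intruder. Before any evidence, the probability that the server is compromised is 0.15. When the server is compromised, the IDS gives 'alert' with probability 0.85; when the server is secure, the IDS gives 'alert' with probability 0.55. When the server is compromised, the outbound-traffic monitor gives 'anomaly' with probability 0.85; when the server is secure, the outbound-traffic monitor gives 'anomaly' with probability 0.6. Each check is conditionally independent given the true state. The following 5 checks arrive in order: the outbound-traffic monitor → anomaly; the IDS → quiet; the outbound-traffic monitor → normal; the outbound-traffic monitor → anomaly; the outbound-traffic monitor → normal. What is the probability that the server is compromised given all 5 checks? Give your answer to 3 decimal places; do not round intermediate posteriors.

After the outbound-traffic monitor='anomaly': P(compromised) = 0.85·0.1500 / (0.85·0.1500 + 0.6·0.8500) ≈ 0.2000
After the IDS='quiet': P(compromised) = 0.15·0.2000 / (0.15·0.2000 + 0.45·0.8000) ≈ 0.0769
After the outbound-traffic monitor='normal': P(compromised) = 0.15·0.0769 / (0.15·0.0769 + 0.4·0.9231) ≈ 0.0303
After the outbound-traffic monitor='anomaly': P(compromised) = 0.85·0.0303 / (0.85·0.0303 + 0.6·0.9697) ≈ 0.0424
After the outbound-traffic monitor='normal': P(compromised) = 0.15·0.0424 / (0.15·0.0424 + 0.4·0.9576) ≈ 0.0163

0.016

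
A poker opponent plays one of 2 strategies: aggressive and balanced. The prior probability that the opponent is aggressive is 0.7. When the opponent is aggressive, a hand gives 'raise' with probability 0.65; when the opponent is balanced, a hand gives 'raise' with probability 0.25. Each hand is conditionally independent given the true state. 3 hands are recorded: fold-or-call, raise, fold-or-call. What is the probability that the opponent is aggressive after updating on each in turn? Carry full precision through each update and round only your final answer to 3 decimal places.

After 'fold-or-call': P(aggressive) = 0.35·0.7000 / (0.35·0.7000 + 0.75·0.3000) ≈ 0.5213
After 'raise': P(aggressive) = 0.65·0.5213 / (0.65·0.5213 + 0.25·0.4787) ≈ 0.7390
After 'fold-or-call': P(aggressive) = 0.35·0.7390 / (0.35·0.7390 + 0.75·0.2610) ≈ 0.5692

0.569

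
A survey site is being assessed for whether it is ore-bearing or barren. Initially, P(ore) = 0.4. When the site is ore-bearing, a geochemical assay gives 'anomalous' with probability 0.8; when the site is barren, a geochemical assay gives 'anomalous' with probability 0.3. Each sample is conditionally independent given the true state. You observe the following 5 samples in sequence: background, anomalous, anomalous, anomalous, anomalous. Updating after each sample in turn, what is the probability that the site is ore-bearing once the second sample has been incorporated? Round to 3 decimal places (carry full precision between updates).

Apply Bayes' rule sequentially, carrying P(ore) forward.
After 'background': P(ore) = 0.2·0.4000 / (0.2·0.4000 + 0.7·0.6000) ≈ 0.1600
After 'anomalous': P(ore) = 0.8·0.1600 / (0.8·0.1600 + 0.3·0.8400) ≈ 0.3368

0.337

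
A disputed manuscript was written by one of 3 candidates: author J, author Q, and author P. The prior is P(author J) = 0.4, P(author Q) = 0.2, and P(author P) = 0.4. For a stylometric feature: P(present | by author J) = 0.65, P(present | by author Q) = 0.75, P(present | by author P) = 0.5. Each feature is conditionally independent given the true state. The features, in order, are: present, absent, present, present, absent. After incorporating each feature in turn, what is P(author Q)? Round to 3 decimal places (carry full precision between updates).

0.169

Apply Bayes' rule sequentially, carrying P(author Q) forward.
After 'present': normaliser = 0.65·0.4000 + 0.75·0.2000 + 0.5·0.4000; P(author J) ≈ 0.4262, P(author Q) ≈ 0.2459, P(author P) ≈ 0.3279
After 'absent': normaliser = 0.35·0.4262 + 0.25·0.2459 + 0.5·0.3279; P(author J) ≈ 0.3982, P(author Q) ≈ 0.1641, P(author P) ≈ 0.4376
After 'present': normaliser = 0.65·0.3982 + 0.75·0.1641 + 0.5·0.4376; P(author J) ≈ 0.4309, P(author Q) ≈ 0.2049, P(author P) ≈ 0.3642
After 'present': normaliser = 0.65·0.4309 + 0.75·0.2049 + 0.5·0.3642; P(author J) ≈ 0.4548, P(author Q) ≈ 0.2495, P(author P) ≈ 0.2957
After 'absent': normaliser = 0.35·0.4548 + 0.25·0.2495 + 0.5·0.2957; P(author J) ≈ 0.4309, P(author Q) ≈ 0.1689, P(author P) ≈ 0.4003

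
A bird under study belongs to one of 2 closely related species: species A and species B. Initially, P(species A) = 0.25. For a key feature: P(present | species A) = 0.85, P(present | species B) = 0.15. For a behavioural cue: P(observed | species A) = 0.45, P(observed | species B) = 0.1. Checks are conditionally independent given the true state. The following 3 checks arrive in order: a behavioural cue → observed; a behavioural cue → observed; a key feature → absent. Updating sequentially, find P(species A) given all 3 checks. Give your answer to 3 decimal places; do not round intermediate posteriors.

0.544

After a behavioural cue='observed': P(species A) = 0.45·0.2500 / (0.45·0.2500 + 0.1·0.7500) ≈ 0.6000
After a behavioural cue='observed': P(species A) = 0.45·0.6000 / (0.45·0.6000 + 0.1·0.4000) ≈ 0.8710
After a key feature='absent': P(species A) = 0.15·0.8710 / (0.15·0.8710 + 0.85·0.1290) ≈ 0.5436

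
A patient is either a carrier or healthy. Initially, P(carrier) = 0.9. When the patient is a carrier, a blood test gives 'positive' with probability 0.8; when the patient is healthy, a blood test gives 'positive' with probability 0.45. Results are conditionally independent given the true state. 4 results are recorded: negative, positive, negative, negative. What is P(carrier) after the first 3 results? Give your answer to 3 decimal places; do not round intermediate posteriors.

Each posterior becomes the prior for the next update.
After 'negative': P(carrier) = 0.2·0.9000 / (0.2·0.9000 + 0.55·0.1000) ≈ 0.7660
After 'positive': P(carrier) = 0.8·0.7660 / (0.8·0.7660 + 0.45·0.2340) ≈ 0.8533
After 'negative': P(carrier) = 0.2·0.8533 / (0.2·0.8533 + 0.55·0.1467) ≈ 0.6790

0.679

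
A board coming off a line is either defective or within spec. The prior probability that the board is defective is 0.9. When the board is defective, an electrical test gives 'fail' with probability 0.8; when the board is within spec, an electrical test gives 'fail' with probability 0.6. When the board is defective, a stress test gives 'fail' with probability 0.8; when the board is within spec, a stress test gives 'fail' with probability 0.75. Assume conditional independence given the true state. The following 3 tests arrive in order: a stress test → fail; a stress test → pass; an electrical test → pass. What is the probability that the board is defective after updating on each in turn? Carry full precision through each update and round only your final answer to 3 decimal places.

Apply Bayes' rule sequentially, carrying P(defective) forward.
After a stress test='fail': P(defective) = 0.8·0.9000 / (0.8·0.9000 + 0.75·0.1000) ≈ 0.9057
After a stress test='pass': P(defective) = 0.2·0.9057 / (0.2·0.9057 + 0.25·0.0943) ≈ 0.8848
After an electrical test='pass': P(defective) = 0.2·0.8848 / (0.2·0.8848 + 0.4·0.1152) ≈ 0.7934

0.793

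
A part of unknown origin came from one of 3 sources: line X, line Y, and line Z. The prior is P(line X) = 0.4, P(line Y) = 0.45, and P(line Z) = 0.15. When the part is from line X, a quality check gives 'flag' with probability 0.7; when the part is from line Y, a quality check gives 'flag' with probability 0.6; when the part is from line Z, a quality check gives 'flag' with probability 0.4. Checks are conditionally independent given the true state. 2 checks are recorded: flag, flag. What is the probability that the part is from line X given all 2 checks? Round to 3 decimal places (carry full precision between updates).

0.513

Apply Bayes' rule sequentially, carrying P(line X) forward.
After 'flag': normaliser = 0.7·0.4000 + 0.6·0.4500 + 0.4·0.1500; P(line X) ≈ 0.4590, P(line Y) ≈ 0.4426, P(line Z) ≈ 0.0984
After 'flag': normaliser = 0.7·0.4590 + 0.6·0.4426 + 0.4·0.0984; P(line X) ≈ 0.5131, P(line Y) ≈ 0.4241, P(line Z) ≈ 0.0628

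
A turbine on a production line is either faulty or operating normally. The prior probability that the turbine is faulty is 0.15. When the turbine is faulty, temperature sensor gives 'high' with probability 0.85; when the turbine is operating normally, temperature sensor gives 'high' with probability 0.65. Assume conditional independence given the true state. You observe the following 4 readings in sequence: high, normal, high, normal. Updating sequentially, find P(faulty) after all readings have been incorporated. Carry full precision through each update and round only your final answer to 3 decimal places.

0.053

After 'high': P(faulty) = 0.85·0.1500 / (0.85·0.1500 + 0.65·0.8500) ≈ 0.1875
After 'normal': P(faulty) = 0.15·0.1875 / (0.15·0.1875 + 0.35·0.8125) ≈ 0.0900
After 'high': P(faulty) = 0.85·0.0900 / (0.85·0.0900 + 0.65·0.9100) ≈ 0.1145
After 'normal': P(faulty) = 0.15·0.1145 / (0.15·0.1145 + 0.35·0.8855) ≈ 0.0525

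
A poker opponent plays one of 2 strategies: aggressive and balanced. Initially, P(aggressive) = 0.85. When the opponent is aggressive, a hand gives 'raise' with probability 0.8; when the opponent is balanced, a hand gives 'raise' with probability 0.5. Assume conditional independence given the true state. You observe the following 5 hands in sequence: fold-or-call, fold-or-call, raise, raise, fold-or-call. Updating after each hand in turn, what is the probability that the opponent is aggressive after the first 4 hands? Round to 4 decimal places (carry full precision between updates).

After 'fold-or-call': P(aggressive) = 0.2·0.8500 / (0.2·0.8500 + 0.5·0.1500) ≈ 0.6939
After 'fold-or-call': P(aggressive) = 0.2·0.6939 / (0.2·0.6939 + 0.5·0.3061) ≈ 0.4755
After 'raise': P(aggressive) = 0.8·0.4755 / (0.8·0.4755 + 0.5·0.5245) ≈ 0.5919
After 'raise': P(aggressive) = 0.8·0.5919 / (0.8·0.5919 + 0.5·0.4081) ≈ 0.6989

0.6989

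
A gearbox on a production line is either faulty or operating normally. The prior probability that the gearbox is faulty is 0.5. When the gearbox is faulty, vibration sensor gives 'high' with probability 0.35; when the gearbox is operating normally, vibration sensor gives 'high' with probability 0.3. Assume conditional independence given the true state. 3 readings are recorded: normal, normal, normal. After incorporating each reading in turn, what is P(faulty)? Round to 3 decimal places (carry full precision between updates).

0.445

After 'normal': P(faulty) = 0.65·0.5000 / (0.65·0.5000 + 0.7·0.5000) ≈ 0.4815
After 'normal': P(faulty) = 0.65·0.4815 / (0.65·0.4815 + 0.7·0.5185) ≈ 0.4630
After 'normal': P(faulty) = 0.65·0.4630 / (0.65·0.4630 + 0.7·0.5370) ≈ 0.4446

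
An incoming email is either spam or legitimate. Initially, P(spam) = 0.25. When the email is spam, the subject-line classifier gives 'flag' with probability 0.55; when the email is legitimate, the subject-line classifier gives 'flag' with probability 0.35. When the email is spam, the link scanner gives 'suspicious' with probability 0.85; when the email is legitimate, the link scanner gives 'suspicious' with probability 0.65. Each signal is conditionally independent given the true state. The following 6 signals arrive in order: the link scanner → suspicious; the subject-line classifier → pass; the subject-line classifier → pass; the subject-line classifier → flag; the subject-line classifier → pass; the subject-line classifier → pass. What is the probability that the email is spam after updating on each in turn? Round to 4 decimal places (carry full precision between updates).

After the link scanner='suspicious': P(spam) = 0.85·0.2500 / (0.85·0.2500 + 0.65·0.7500) ≈ 0.3036
After the subject-line classifier='pass': P(spam) = 0.45·0.3036 / (0.45·0.3036 + 0.65·0.6964) ≈ 0.2318
After the subject-line classifier='pass': P(spam) = 0.45·0.2318 / (0.45·0.2318 + 0.65·0.7682) ≈ 0.1728
After the subject-line classifier='flag': P(spam) = 0.55·0.1728 / (0.55·0.1728 + 0.35·0.8272) ≈ 0.2472
After the subject-line classifier='pass': P(spam) = 0.45·0.2472 / (0.45·0.2472 + 0.65·0.7528) ≈ 0.1852
After the subject-line classifier='pass': P(spam) = 0.45·0.1852 / (0.45·0.1852 + 0.65·0.8148) ≈ 0.1360

0.1360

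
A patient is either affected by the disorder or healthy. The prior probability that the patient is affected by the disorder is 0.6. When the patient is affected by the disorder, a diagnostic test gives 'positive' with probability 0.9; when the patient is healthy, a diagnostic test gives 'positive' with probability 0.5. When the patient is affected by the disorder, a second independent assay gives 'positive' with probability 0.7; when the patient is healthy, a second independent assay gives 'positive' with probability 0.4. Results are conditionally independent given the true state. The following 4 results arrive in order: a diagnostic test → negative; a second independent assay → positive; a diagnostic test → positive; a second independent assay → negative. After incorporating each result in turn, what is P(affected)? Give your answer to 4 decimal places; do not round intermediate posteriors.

0.3209

After a diagnostic test='negative': P(affected) = 0.1·0.6000 / (0.1·0.6000 + 0.5·0.4000) ≈ 0.2308
After a second independent assay='positive': P(affected) = 0.7·0.2308 / (0.7·0.2308 + 0.4·0.7692) ≈ 0.3443
After a diagnostic test='positive': P(affected) = 0.9·0.3443 / (0.9·0.3443 + 0.5·0.6557) ≈ 0.4859
After a second independent assay='negative': P(affected) = 0.3·0.4859 / (0.3·0.4859 + 0.6·0.5141) ≈ 0.3209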